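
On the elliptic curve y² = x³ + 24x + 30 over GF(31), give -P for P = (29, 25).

-(29, 25) = (29, -25 mod 31) = (29, 6).

(29, 6)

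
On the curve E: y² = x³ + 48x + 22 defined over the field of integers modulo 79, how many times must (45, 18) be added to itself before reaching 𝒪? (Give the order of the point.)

2P: tangent at (45, 18): λ = (3·45² + 48)/(2·18) ≡ 40/36. 36⁻¹ ≡ 11 (mod 79) since 36·11 = 396 ≡ 1, so λ ≡ 40·11 ≡ 45.
  x = λ² - 45 - 45 = 2025 - 90 ≡ 39; y = λ·(45 - 39) - 18 ≡ 15. → (39, 15)
3P: (39, 15) + (45, 18). λ = (18 - 15)/(45 - 39) ≡ 3/6 mod 79. 6⁻¹ ≡ 66 (mod 79), so λ ≡ 40.
  x = λ² - 39 - 45 = 1600 - 84 ≡ 15; y = λ·(39 - 15) - 15 ≡ 76. → (15, 76)
4P: (15, 76) + (45, 18). λ = (18 - 76)/(45 - 15) ≡ 21/30 mod 79. 30⁻¹ ≡ 29 (mod 79), so λ ≡ 56.
  x = λ² - 15 - 45 = 3136 - 60 ≡ 74; y = λ·(15 - 74) - 76 ≡ 17. → (74, 17)
5P: (74, 17) + (45, 18). λ = (18 - 17)/(45 - 74) ≡ 1/50 mod 79. 50⁻¹ ≡ 49 (mod 79), so λ ≡ 49.
  x = λ² - 74 - 45 = 2401 - 119 ≡ 70; y = λ·(74 - 70) - 17 ≡ 21. → (70, 21)
6P: (70, 21) + (45, 18). λ = (18 - 21)/(45 - 70) ≡ 76/54 mod 79. 54⁻¹ ≡ 60 (mod 79), so λ ≡ 57.
  x = λ² - 70 - 45 = 3249 - 115 ≡ 53; y = λ·(70 - 53) - 21 ≡ 0. → (53, 0)
7P: (53, 0) + (45, 18). λ = (18 - 0)/(45 - 53) ≡ 18/71 mod 79. 71⁻¹ ≡ 69 (mod 79), so λ ≡ 57.
  x = λ² - 53 - 45 = 3249 - 98 ≡ 70; y = λ·(53 - 70) - 0 ≡ 58. → (70, 58)
8P: (70, 58) + (45, 18). λ = (18 - 58)/(45 - 70) ≡ 39/54 mod 79. 54⁻¹ ≡ 60 (mod 79) since 54·60 = 3240 ≡ 1, so λ ≡ 49.
  x = λ² - 70 - 45 = 2401 - 115 ≡ 74; y = λ·(70 - 74) - 58 ≡ 62. → (74, 62)
9P: (74, 62) + (45, 18). λ = (18 - 62)/(45 - 74) ≡ 35/50 mod 79. 50⁻¹ ≡ 49 (mod 79), so λ ≡ 56.
  x = λ² - 74 - 45 = 3136 - 119 ≡ 15; y = λ·(74 - 15) - 62 ≡ 3. → (15, 3)
10P: (15, 3) + (45, 18). λ = (18 - 3)/(45 - 15) ≡ 15/30 mod 79. 30⁻¹ ≡ 29 (mod 79), so λ ≡ 40.
  x = λ² - 15 - 45 = 1600 - 60 ≡ 39; y = λ·(15 - 39) - 3 ≡ 64. → (39, 64)
11P: (39, 64) + (45, 18). λ = (18 - 64)/(45 - 39) ≡ 33/6 mod 79. 6⁻¹ ≡ 66 (mod 79) since 6·66 = 396 ≡ 1, so λ ≡ 45.
  x = λ² - 39 - 45 = 2025 - 84 ≡ 45; y = λ·(39 - 45) - 64 ≡ 61. → (45, 61)
12P: (45, 61) + (45, 18): same x and y₁ ≡ -y₂, so the sum is 𝒪.
12P = 𝒪, so the order is 12.

12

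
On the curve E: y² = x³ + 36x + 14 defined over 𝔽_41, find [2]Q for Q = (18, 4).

(14, 8)

tangent at (18, 4): λ = (3·18² + 36)/(2·4) ≡ 24/8. 8⁻¹ ≡ 36 (mod 41) since 8·36 = 288 ≡ 1, so λ ≡ 24·36 ≡ 3.
  x = λ² - 18 - 18 = 9 - 36 ≡ 14; y = λ·(18 - 14) - 4 ≡ 8. → (14, 8)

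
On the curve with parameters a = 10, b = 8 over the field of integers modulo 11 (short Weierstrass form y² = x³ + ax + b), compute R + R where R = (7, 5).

tangent at (7, 5): λ = (3·7² + 10)/(2·5) ≡ 3/10. 10⁻¹ ≡ 10 (mod 11), so λ ≡ 3·10 ≡ 8.
  x = λ² - 7 - 7 = 64 - 14 ≡ 6; y = λ·(7 - 6) - 5 ≡ 3. → (6, 3)

(6, 3)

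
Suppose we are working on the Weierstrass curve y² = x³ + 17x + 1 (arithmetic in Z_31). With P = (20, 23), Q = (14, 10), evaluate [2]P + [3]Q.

First 2P:
Repeated addition: build up to 2P.
2P: tangent at (20, 23): λ = (3·20² + 17)/(2·23) ≡ 8/15. 15⁻¹ ≡ 29 (mod 31), so λ ≡ 8·29 ≡ 15.
  x = λ² - 20 - 20 = 225 - 40 ≡ 30; y = λ·(20 - 30) - 23 ≡ 13. → (30, 13)
2P = (30, 13).
Next 3Q:
Repeated addition: build up to 3Q.
2Q: tangent at (14, 10): λ = (3·14² + 17)/(2·10) ≡ 16/20. 20⁻¹ ≡ 14 (mod 31), so λ ≡ 16·14 ≡ 7.
  x = λ² - 14 - 14 = 49 - 28 ≡ 21; y = λ·(14 - 21) - 10 ≡ 3. → (21, 3)
3Q: (21, 3) + (14, 10). λ = (10 - 3)/(14 - 21) ≡ 7/24 mod 31. 24⁻¹ ≡ 22 (mod 31) since 24·22 = 528 ≡ 1, so λ ≡ 30.
  x = λ² - 21 - 14 = 900 - 35 ≡ 28; y = λ·(21 - 28) - 3 ≡ 4. → (28, 4)
3Q = (28, 4).
Finally 2P + 3Q:
(30, 13) + (28, 4). λ = (4 - 13)/(28 - 30) ≡ 22/29 mod 31. 29⁻¹ ≡ 15 (mod 31), so λ ≡ 20.
  x = λ² - 30 - 28 = 400 - 58 ≡ 1; y = λ·(30 - 1) - 13 ≡ 9. → (1, 9)

(1, 9)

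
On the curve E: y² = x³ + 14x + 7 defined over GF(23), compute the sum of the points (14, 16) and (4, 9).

(14, 16) + (4, 9). λ = (9 - 16)/(4 - 14) ≡ 16/13 mod 23. 13⁻¹ ≡ 16 (mod 23) since 13·16 = 208 ≡ 1, so λ ≡ 3.
  x = λ² - 14 - 4 = 9 - 18 ≡ 14; y = λ·(14 - 14) - 16 ≡ 7. → (14, 7)

(14, 7)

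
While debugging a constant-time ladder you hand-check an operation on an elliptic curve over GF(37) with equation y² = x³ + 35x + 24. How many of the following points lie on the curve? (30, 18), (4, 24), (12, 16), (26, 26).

(30, 18): 18² ≡ 28, rhs ≡ 28 → on.
(4, 24): 24² ≡ 21, rhs ≡ 6 → off.
(12, 16): 16² ≡ 34, rhs ≡ 26 → off.
(26, 26): 26² ≡ 10, rhs ≡ 10 → on.

2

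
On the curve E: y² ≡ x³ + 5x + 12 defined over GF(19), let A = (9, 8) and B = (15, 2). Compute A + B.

(15, 17)

(9, 8) + (15, 2). λ = (2 - 8)/(15 - 9) ≡ 13/6 mod 19. 6⁻¹ ≡ 16 (mod 19), so λ ≡ 18.
  x = λ² - 9 - 15 = 324 - 24 ≡ 15; y = λ·(9 - 15) - 8 ≡ 17. → (15, 17)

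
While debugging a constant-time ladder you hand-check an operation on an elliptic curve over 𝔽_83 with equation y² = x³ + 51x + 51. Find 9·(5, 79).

Write G = (5, 79).
Double-and-add on 9 = (1001)₂. Start with G = (5, 79) for the leading 1-bit.
double: tangent at (5, 79): λ = (3·5² + 51)/(2·79) ≡ 43/75. 75⁻¹ ≡ 31 (mod 83) since 75·31 = 2325 ≡ 1, so λ ≡ 43·31 ≡ 5.
  x = λ² - 5 - 5 = 25 - 10 ≡ 15; y = λ·(5 - 15) - 79 ≡ 37. → (15, 37)
double: tangent at (15, 37): λ = (3·15² + 51)/(2·37) ≡ 62/74. 74⁻¹ ≡ 46 (mod 83), so λ ≡ 62·46 ≡ 30.
  x = λ² - 15 - 15 = 900 - 30 ≡ 40; y = λ·(15 - 40) - 37 ≡ 43. → (40, 43)
double: tangent at (40, 43): λ = (3·40² + 51)/(2·43) ≡ 37/3. 3⁻¹ ≡ 28 (mod 83), so λ ≡ 37·28 ≡ 40.
  x = λ² - 40 - 40 = 1600 - 80 ≡ 26; y = λ·(40 - 26) - 43 ≡ 19. → (26, 19)
add G: (26, 19) + (5, 79). λ = (79 - 19)/(5 - 26) ≡ 60/62 mod 83. 62⁻¹ ≡ 79 (mod 83) since 62·79 = 4898 ≡ 1, so λ ≡ 9.
  x = λ² - 26 - 5 = 81 - 31 ≡ 50; y = λ·(26 - 50) - 19 ≡ 14. → (50, 14)

(50, 14)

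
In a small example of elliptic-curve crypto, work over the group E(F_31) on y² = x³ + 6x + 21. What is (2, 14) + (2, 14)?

(1, 11)

tangent at (2, 14): λ = (3·2² + 6)/(2·14) ≡ 18/28. 28⁻¹ ≡ 10 (mod 31) since 28·10 = 280 ≡ 1, so λ ≡ 18·10 ≡ 25.
  x = λ² - 2 - 2 = 625 - 4 ≡ 1; y = λ·(2 - 1) - 14 ≡ 11. → (1, 11)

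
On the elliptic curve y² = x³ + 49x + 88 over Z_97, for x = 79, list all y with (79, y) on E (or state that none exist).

none

x³ + 49x + 88 = 496998 ≡ 67 (mod 97).
67 is a non-residue mod 97; no y exists.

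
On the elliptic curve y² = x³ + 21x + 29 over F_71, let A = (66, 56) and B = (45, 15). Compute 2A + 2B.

First 2A:
Repeated addition: build up to 2A.
2A: tangent at (66, 56): λ = (3·66² + 21)/(2·56) ≡ 25/41. 41⁻¹ ≡ 26 (mod 71), so λ ≡ 25·26 ≡ 11.
  x = λ² - 66 - 66 = 121 - 132 ≡ 60; y = λ·(66 - 60) - 56 ≡ 10. → (60, 10)
2A = (60, 10).
Next 2B:
Repeated addition: build up to 2B.
2B: tangent at (45, 15): λ = (3·45² + 21)/(2·15) ≡ 61/30. 30⁻¹ ≡ 45 (mod 71), so λ ≡ 61·45 ≡ 47.
  x = λ² - 45 - 45 = 2209 - 90 ≡ 60; y = λ·(45 - 60) - 15 ≡ 61. → (60, 61)
2B = (60, 61).
Finally 2A + 2B:
(60, 10) + (60, 61): same x and y₁ ≡ -y₂, so the sum is O.

O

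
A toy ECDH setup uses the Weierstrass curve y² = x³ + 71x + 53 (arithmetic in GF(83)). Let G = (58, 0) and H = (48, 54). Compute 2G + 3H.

(77, 18)

First 2G:
Repeated addition: build up to 2G.
2G: (58, 0) + (58, 0): same x and y₁ ≡ -y₂, so the sum is ∞.
2G = ∞.
Next 3H:
Repeated addition: build up to 3H.
2H: tangent at (48, 54): λ = (3·48² + 71)/(2·54) ≡ 11/25. 25⁻¹ ≡ 10 (mod 83), so λ ≡ 11·10 ≡ 27.
  x = λ² - 48 - 48 = 729 - 96 ≡ 52; y = λ·(48 - 52) - 54 ≡ 4. → (52, 4)
3H: (52, 4) + (48, 54). λ = (54 - 4)/(48 - 52) ≡ 50/79 mod 83. 79⁻¹ ≡ 62 (mod 83) since 79·62 = 4898 ≡ 1, so λ ≡ 29.
  x = λ² - 52 - 48 = 841 - 100 ≡ 77; y = λ·(52 - 77) - 4 ≡ 18. → (77, 18)
3H = (77, 18).
Finally 2G + 3H:
∞ + (77, 18) = (77, 18) (identity).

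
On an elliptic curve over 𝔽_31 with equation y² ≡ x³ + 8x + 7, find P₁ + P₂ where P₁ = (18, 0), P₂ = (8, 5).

(18, 0) + (8, 5). λ = (5 - 0)/(8 - 18) ≡ 5/21 mod 31. 21⁻¹ ≡ 3 (mod 31), so λ ≡ 15.
  x = λ² - 18 - 8 = 225 - 26 ≡ 13; y = λ·(18 - 13) - 0 ≡ 13. → (13, 13)

(13, 13)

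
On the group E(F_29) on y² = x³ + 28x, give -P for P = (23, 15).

(23, 14)

-(23, 15) = (23, -15 mod 29) = (23, 14).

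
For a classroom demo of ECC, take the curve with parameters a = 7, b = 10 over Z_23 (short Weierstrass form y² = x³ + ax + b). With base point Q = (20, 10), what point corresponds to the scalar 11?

Double-and-add on 11 = (1011)₂. Start with Q = (20, 10) for the leading 1-bit.
double: tangent at (20, 10): λ = (3·20² + 7)/(2·10) ≡ 11/20. 20⁻¹ ≡ 15 (mod 23), so λ ≡ 11·15 ≡ 4.
  x = λ² - 20 - 20 = 16 - 40 ≡ 22; y = λ·(20 - 22) - 10 ≡ 5. → (22, 5)
double: tangent at (22, 5): λ = (3·22² + 7)/(2·5) ≡ 10/10. 10⁻¹ ≡ 7 (mod 23), so λ ≡ 10·7 ≡ 1.
  x = λ² - 22 - 22 = 1 - 44 ≡ 3; y = λ·(22 - 3) - 5 ≡ 14. → (3, 14)
add Q: (3, 14) + (20, 10). λ = (10 - 14)/(20 - 3) ≡ 19/17 mod 23. 17⁻¹ ≡ 19 (mod 23), so λ ≡ 16.
  x = λ² - 3 - 20 = 256 - 23 ≡ 3; y = λ·(3 - 3) - 14 ≡ 9. → (3, 9)
double: tangent at (3, 9): λ = (3·3² + 7)/(2·9) ≡ 11/18. 18⁻¹ ≡ 9 (mod 23) since 18·9 = 162 ≡ 1, so λ ≡ 11·9 ≡ 7.
  x = λ² - 3 - 3 = 49 - 6 ≡ 20; y = λ·(3 - 20) - 9 ≡ 10. → (20, 10)
add Q: tangent at (20, 10): λ = (3·20² + 7)/(2·10) ≡ 11/20. 20⁻¹ ≡ 15 (mod 23), so λ ≡ 11·15 ≡ 4.
  x = λ² - 20 - 20 = 16 - 40 ≡ 22; y = λ·(20 - 22) - 10 ≡ 5. → (22, 5)

(22, 5)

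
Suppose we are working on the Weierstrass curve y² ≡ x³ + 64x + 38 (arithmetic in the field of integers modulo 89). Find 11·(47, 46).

Write Q = (47, 46).
Double-and-add on 11 = (1011)₂. Start with Q = (47, 46) for the leading 1-bit.
double: tangent at (47, 46): λ = (3·47² + 64)/(2·46) ≡ 16/3. 3⁻¹ ≡ 30 (mod 89), so λ ≡ 16·30 ≡ 35.
  x = λ² - 47 - 47 = 1225 - 94 ≡ 63; y = λ·(47 - 63) - 46 ≡ 17. → (63, 17)
double: tangent at (63, 17): λ = (3·63² + 64)/(2·17) ≡ 45/34. 34⁻¹ ≡ 55 (mod 89) since 34·55 = 1870 ≡ 1, so λ ≡ 45·55 ≡ 72.
  x = λ² - 63 - 63 = 5184 - 126 ≡ 74; y = λ·(63 - 74) - 17 ≡ 81. → (74, 81)
add Q: (74, 81) + (47, 46). λ = (46 - 81)/(47 - 74) ≡ 54/62 mod 89. 62⁻¹ ≡ 56 (mod 89), so λ ≡ 87.
  x = λ² - 74 - 47 = 7569 - 121 ≡ 61; y = λ·(74 - 61) - 81 ≡ 71. → (61, 71)
double: tangent at (61, 71): λ = (3·61² + 64)/(2·71) ≡ 13/53. 53⁻¹ ≡ 42 (mod 89), so λ ≡ 13·42 ≡ 12.
  x = λ² - 61 - 61 = 144 - 122 ≡ 22; y = λ·(61 - 22) - 71 ≡ 41. → (22, 41)
add Q: (22, 41) + (47, 46). λ = (46 - 41)/(47 - 22) ≡ 5/25 mod 89. 25⁻¹ ≡ 57 (mod 89) since 25·57 = 1425 ≡ 1, so λ ≡ 18.
  x = λ² - 22 - 47 = 324 - 69 ≡ 77; y = λ·(22 - 77) - 41 ≡ 37. → (77, 37)

(77, 37)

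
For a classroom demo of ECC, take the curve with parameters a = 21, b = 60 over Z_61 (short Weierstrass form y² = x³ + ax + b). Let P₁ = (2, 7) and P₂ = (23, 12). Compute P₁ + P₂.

(16, 10)

(2, 7) + (23, 12). λ = (12 - 7)/(23 - 2) ≡ 5/21 mod 61. 21⁻¹ ≡ 32 (mod 61), so λ ≡ 38.
  x = λ² - 2 - 23 = 1444 - 25 ≡ 16; y = λ·(2 - 16) - 7 ≡ 10. → (16, 10)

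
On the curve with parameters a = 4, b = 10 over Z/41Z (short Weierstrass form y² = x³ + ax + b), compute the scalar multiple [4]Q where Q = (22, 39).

(22, 39)

Double-and-add on 4 = (100)₂. Start with Q = (22, 39) for the leading 1-bit.
double: tangent at (22, 39): λ = (3·22² + 4)/(2·39) ≡ 21/37. 37⁻¹ ≡ 10 (mod 41), so λ ≡ 21·10 ≡ 5.
  x = λ² - 22 - 22 = 25 - 44 ≡ 22; y = λ·(22 - 22) - 39 ≡ 2. → (22, 2)
double: tangent at (22, 2): λ = (3·22² + 4)/(2·2) ≡ 21/4. 4⁻¹ ≡ 31 (mod 41), so λ ≡ 21·31 ≡ 36.
  x = λ² - 22 - 22 = 1296 - 44 ≡ 22; y = λ·(22 - 22) - 2 ≡ 39. → (22, 39)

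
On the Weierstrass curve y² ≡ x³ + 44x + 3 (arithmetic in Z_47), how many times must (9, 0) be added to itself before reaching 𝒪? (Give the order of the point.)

2P: (9, 0) + (9, 0): same x and y₁ ≡ -y₂, so the sum is 𝒪.
2P = 𝒪, so the order is 2.

2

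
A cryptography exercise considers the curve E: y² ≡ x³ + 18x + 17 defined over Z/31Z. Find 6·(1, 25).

(15, 29)

Write Q = (1, 25).
Repeated addition: build up to 6Q.
2Q: tangent at (1, 25): λ = (3·1² + 18)/(2·25) ≡ 21/19. 19⁻¹ ≡ 18 (mod 31) since 19·18 = 342 ≡ 1, so λ ≡ 21·18 ≡ 6.
  x = λ² - 1 - 1 = 36 - 2 ≡ 3; y = λ·(1 - 3) - 25 ≡ 25. → (3, 25)
3Q: (3, 25) + (1, 25). λ = (25 - 25)/(1 - 3) ≡ 0/29 mod 31. 29⁻¹ ≡ 15 (mod 31), so λ ≡ 0.
  x = λ² - 3 - 1 = 0 - 4 ≡ 27; y = λ·(3 - 27) - 25 ≡ 6. → (27, 6)
4Q: (27, 6) + (1, 25). λ = (25 - 6)/(1 - 27) ≡ 19/5 mod 31. 5⁻¹ ≡ 25 (mod 31), so λ ≡ 10.
  x = λ² - 27 - 1 = 100 - 28 ≡ 10; y = λ·(27 - 10) - 6 ≡ 9. → (10, 9)
5Q: (10, 9) + (1, 25). λ = (25 - 9)/(1 - 10) ≡ 16/22 mod 31. 22⁻¹ ≡ 24 (mod 31) since 22·24 = 528 ≡ 1, so λ ≡ 12.
  x = λ² - 10 - 1 = 144 - 11 ≡ 9; y = λ·(10 - 9) - 9 ≡ 3. → (9, 3)
6Q: (9, 3) + (1, 25). λ = (25 - 3)/(1 - 9) ≡ 22/23 mod 31. 23⁻¹ ≡ 27 (mod 31), so λ ≡ 5.
  x = λ² - 9 - 1 = 25 - 10 ≡ 15; y = λ·(9 - 15) - 3 ≡ 29. → (15, 29)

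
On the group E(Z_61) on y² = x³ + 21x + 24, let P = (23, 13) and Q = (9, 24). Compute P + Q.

(23, 13) + (9, 24). λ = (24 - 13)/(9 - 23) ≡ 11/47 mod 61. 47⁻¹ ≡ 13 (mod 61), so λ ≡ 21.
  x = λ² - 23 - 9 = 441 - 32 ≡ 43; y = λ·(23 - 43) - 13 ≡ 55. → (43, 55)

(43, 55)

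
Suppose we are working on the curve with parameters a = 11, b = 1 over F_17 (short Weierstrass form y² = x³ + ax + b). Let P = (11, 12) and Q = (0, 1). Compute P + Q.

(11, 12) + (0, 1). λ = (1 - 12)/(0 - 11) ≡ 6/6 mod 17. 6⁻¹ ≡ 3 (mod 17), so λ ≡ 1.
  x = λ² - 11 - 0 = 1 - 11 ≡ 7; y = λ·(11 - 7) - 12 ≡ 9. → (7, 9)

(7, 9)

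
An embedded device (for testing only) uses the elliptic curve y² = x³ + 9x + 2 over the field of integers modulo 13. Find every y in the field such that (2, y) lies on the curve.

none

x³ + 9x + 2 = 28 ≡ 2 (mod 13).
2 is a non-residue mod 13; no y exists.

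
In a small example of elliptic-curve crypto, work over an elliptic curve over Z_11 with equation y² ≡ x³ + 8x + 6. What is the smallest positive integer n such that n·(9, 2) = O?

9

2P: tangent at (9, 2): λ = (3·9² + 8)/(2·2) ≡ 9/4. 4⁻¹ ≡ 3 (mod 11), so λ ≡ 9·3 ≡ 5.
  x = λ² - 9 - 9 = 25 - 18 ≡ 7; y = λ·(9 - 7) - 2 ≡ 8. → (7, 8)
3P: (7, 8) + (9, 2). λ = (2 - 8)/(9 - 7) ≡ 5/2 mod 11. 2⁻¹ ≡ 6 (mod 11), so λ ≡ 8.
  x = λ² - 7 - 9 = 64 - 16 ≡ 4; y = λ·(7 - 4) - 8 ≡ 5. → (4, 5)
4P: (4, 5) + (9, 2). λ = (2 - 5)/(9 - 4) ≡ 8/5 mod 11. 5⁻¹ ≡ 9 (mod 11), so λ ≡ 6.
  x = λ² - 4 - 9 = 36 - 13 ≡ 1; y = λ·(4 - 1) - 5 ≡ 2. → (1, 2)
5P: (1, 2) + (9, 2). λ = (2 - 2)/(9 - 1) ≡ 0/8 mod 11. 8⁻¹ ≡ 7 (mod 11), so λ ≡ 0.
  x = λ² - 1 - 9 = 0 - 10 ≡ 1; y = λ·(1 - 1) - 2 ≡ 9. → (1, 9)
6P: (1, 9) + (9, 2). λ = (2 - 9)/(9 - 1) ≡ 4/8 mod 11. 8⁻¹ ≡ 7 (mod 11) since 8·7 = 56 ≡ 1, so λ ≡ 6.
  x = λ² - 1 - 9 = 36 - 10 ≡ 4; y = λ·(1 - 4) - 9 ≡ 6. → (4, 6)
7P: (4, 6) + (9, 2). λ = (2 - 6)/(9 - 4) ≡ 7/5 mod 11. 5⁻¹ ≡ 9 (mod 11), so λ ≡ 8.
  x = λ² - 4 - 9 = 64 - 13 ≡ 7; y = λ·(4 - 7) - 6 ≡ 3. → (7, 3)
8P: (7, 3) + (9, 2). λ = (2 - 3)/(9 - 7) ≡ 10/2 mod 11. 2⁻¹ ≡ 6 (mod 11), so λ ≡ 5.
  x = λ² - 7 - 9 = 25 - 16 ≡ 9; y = λ·(7 - 9) - 3 ≡ 9. → (9, 9)
9P: (9, 9) + (9, 2): same x and y₁ ≡ -y₂, so the sum is O.
9P = O, so the order is 9.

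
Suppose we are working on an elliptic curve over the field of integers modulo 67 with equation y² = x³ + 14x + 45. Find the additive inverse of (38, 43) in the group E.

-(38, 43) = (38, -43 mod 67) = (38, 24).

(38, 24)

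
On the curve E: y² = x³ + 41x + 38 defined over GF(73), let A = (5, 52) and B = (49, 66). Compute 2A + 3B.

First 2A:
Repeated addition: build up to 2A.
2A: tangent at (5, 52): λ = (3·5² + 41)/(2·52) ≡ 43/31. 31⁻¹ ≡ 33 (mod 73), so λ ≡ 43·33 ≡ 32.
  x = λ² - 5 - 5 = 1024 - 10 ≡ 65; y = λ·(5 - 65) - 52 ≡ 72. → (65, 72)
2A = (65, 72).
Next 3B:
Repeated addition: build up to 3B.
2B: tangent at (49, 66): λ = (3·49² + 41)/(2·66) ≡ 17/59. 59⁻¹ ≡ 26 (mod 73), so λ ≡ 17·26 ≡ 4.
  x = λ² - 49 - 49 = 16 - 98 ≡ 64; y = λ·(49 - 64) - 66 ≡ 20. → (64, 20)
3B: (64, 20) + (49, 66). λ = (66 - 20)/(49 - 64) ≡ 46/58 mod 73. 58⁻¹ ≡ 34 (mod 73), so λ ≡ 31.
  x = λ² - 64 - 49 = 961 - 113 ≡ 45; y = λ·(64 - 45) - 20 ≡ 58. → (45, 58)
3B = (45, 58).
Finally 2A + 3B:
(65, 72) + (45, 58). λ = (58 - 72)/(45 - 65) ≡ 59/53 mod 73. 53⁻¹ ≡ 62 (mod 73), so λ ≡ 8.
  x = λ² - 65 - 45 = 64 - 110 ≡ 27; y = λ·(65 - 27) - 72 ≡ 13. → (27, 13)

(27, 13)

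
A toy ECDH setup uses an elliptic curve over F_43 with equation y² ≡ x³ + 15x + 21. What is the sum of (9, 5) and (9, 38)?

The two points share x = 9 and their y-coordinates satisfy 5 + 38 ≡ 0 (mod 43), so they are inverses. Their sum is O.

O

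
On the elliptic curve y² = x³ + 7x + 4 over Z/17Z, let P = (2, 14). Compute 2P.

tangent at (2, 14): λ = (3·2² + 7)/(2·14) ≡ 2/11. 11⁻¹ ≡ 14 (mod 17) since 11·14 = 154 ≡ 1, so λ ≡ 2·14 ≡ 11.
  x = λ² - 2 - 2 = 121 - 4 ≡ 15; y = λ·(2 - 15) - 14 ≡ 13. → (15, 13)

(15, 13)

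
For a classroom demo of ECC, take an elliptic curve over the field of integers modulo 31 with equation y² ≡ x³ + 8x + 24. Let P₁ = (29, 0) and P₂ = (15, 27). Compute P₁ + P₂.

(29, 0) + (15, 27). λ = (27 - 0)/(15 - 29) ≡ 27/17 mod 31. 17⁻¹ ≡ 11 (mod 31) since 17·11 = 187 ≡ 1, so λ ≡ 18.
  x = λ² - 29 - 15 = 324 - 44 ≡ 1; y = λ·(29 - 1) - 0 ≡ 8. → (1, 8)

(1, 8)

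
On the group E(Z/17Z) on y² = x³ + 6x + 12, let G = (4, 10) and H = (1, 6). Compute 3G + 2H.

First 3G:
Repeated addition: build up to 3G.
2G: tangent at (4, 10): λ = (3·4² + 6)/(2·10) ≡ 3/3. 3⁻¹ ≡ 6 (mod 17) since 3·6 = 18 ≡ 1, so λ ≡ 3·6 ≡ 1.
  x = λ² - 4 - 4 = 1 - 8 ≡ 10; y = λ·(4 - 10) - 10 ≡ 1. → (10, 1)
3G: (10, 1) + (4, 10). λ = (10 - 1)/(4 - 10) ≡ 9/11 mod 17. 11⁻¹ ≡ 14 (mod 17) since 11·14 = 154 ≡ 1, so λ ≡ 7.
  x = λ² - 10 - 4 = 49 - 14 ≡ 1; y = λ·(10 - 1) - 1 ≡ 11. → (1, 11)
3G = (1, 11).
Next 2H:
Repeated addition: build up to 2H.
2H: tangent at (1, 6): λ = (3·1² + 6)/(2·6) ≡ 9/12. 12⁻¹ ≡ 10 (mod 17) since 12·10 = 120 ≡ 1, so λ ≡ 9·10 ≡ 5.
  x = λ² - 1 - 1 = 25 - 2 ≡ 6; y = λ·(1 - 6) - 6 ≡ 3. → (6, 3)
2H = (6, 3).
Finally 3G + 2H:
(1, 11) + (6, 3). λ = (3 - 11)/(6 - 1) ≡ 9/5 mod 17. 5⁻¹ ≡ 7 (mod 17), so λ ≡ 12.
  x = λ² - 1 - 6 = 144 - 7 ≡ 1; y = λ·(1 - 1) - 11 ≡ 6. → (1, 6)

(1, 6)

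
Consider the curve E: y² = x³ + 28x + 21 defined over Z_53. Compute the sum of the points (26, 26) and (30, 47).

(26, 26) + (30, 47). λ = (47 - 26)/(30 - 26) ≡ 21/4 mod 53. 4⁻¹ ≡ 40 (mod 53) since 4·40 = 160 ≡ 1, so λ ≡ 45.
  x = λ² - 26 - 30 = 2025 - 56 ≡ 8; y = λ·(26 - 8) - 26 ≡ 42. → (8, 42)

(8, 42)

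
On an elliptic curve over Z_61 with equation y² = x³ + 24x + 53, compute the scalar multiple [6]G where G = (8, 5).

Repeated addition: build up to 6G.
2G: tangent at (8, 5): λ = (3·8² + 24)/(2·5) ≡ 33/10. 10⁻¹ ≡ 55 (mod 61), so λ ≡ 33·55 ≡ 46.
  x = λ² - 8 - 8 = 2116 - 16 ≡ 26; y = λ·(8 - 26) - 5 ≡ 21. → (26, 21)
3G: (26, 21) + (8, 5). λ = (5 - 21)/(8 - 26) ≡ 45/43 mod 61. 43⁻¹ ≡ 44 (mod 61) since 43·44 = 1892 ≡ 1, so λ ≡ 28.
  x = λ² - 26 - 8 = 784 - 34 ≡ 18; y = λ·(26 - 18) - 21 ≡ 20. → (18, 20)
4G: (18, 20) + (8, 5). λ = (5 - 20)/(8 - 18) ≡ 46/51 mod 61. 51⁻¹ ≡ 6 (mod 61), so λ ≡ 32.
  x = λ² - 18 - 8 = 1024 - 26 ≡ 22; y = λ·(18 - 22) - 20 ≡ 35. → (22, 35)
5G: (22, 35) + (8, 5). λ = (5 - 35)/(8 - 22) ≡ 31/47 mod 61. 47⁻¹ ≡ 13 (mod 61), so λ ≡ 37.
  x = λ² - 22 - 8 = 1369 - 30 ≡ 58; y = λ·(22 - 58) - 35 ≡ 36. → (58, 36)
6G: (58, 36) + (8, 5). λ = (5 - 36)/(8 - 58) ≡ 30/11 mod 61. 11⁻¹ ≡ 50 (mod 61), so λ ≡ 36.
  x = λ² - 58 - 8 = 1296 - 66 ≡ 10; y = λ·(58 - 10) - 36 ≡ 45. → (10, 45)

(10, 45)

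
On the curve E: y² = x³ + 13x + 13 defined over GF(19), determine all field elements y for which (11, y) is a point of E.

x³ + 13x + 13 = 1487 ≡ 5 (mod 19).
Square roots of 5 mod 19: 9 and 10 (since 9² = 81 ≡ 5).

9, 10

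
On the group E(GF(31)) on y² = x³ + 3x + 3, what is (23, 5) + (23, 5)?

(1, 21)

tangent at (23, 5): λ = (3·23² + 3)/(2·5) ≡ 9/10. 10⁻¹ ≡ 28 (mod 31), so λ ≡ 9·28 ≡ 4.
  x = λ² - 23 - 23 = 16 - 46 ≡ 1; y = λ·(23 - 1) - 5 ≡ 21. → (1, 21)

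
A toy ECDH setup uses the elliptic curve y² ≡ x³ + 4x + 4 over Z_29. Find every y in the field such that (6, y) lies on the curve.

x³ + 4x + 4 = 244 ≡ 12 (mod 29).
12 is a non-residue mod 29; no y exists.

none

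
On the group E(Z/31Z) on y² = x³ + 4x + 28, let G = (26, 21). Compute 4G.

(1, 23)

Repeated addition: build up to 4G.
2G: tangent at (26, 21): λ = (3·26² + 4)/(2·21) ≡ 17/11. 11⁻¹ ≡ 17 (mod 31), so λ ≡ 17·17 ≡ 10.
  x = λ² - 26 - 26 = 100 - 52 ≡ 17; y = λ·(26 - 17) - 21 ≡ 7. → (17, 7)
3G: (17, 7) + (26, 21). λ = (21 - 7)/(26 - 17) ≡ 14/9 mod 31. 9⁻¹ ≡ 7 (mod 31) since 9·7 = 63 ≡ 1, so λ ≡ 5.
  x = λ² - 17 - 26 = 25 - 43 ≡ 13; y = λ·(17 - 13) - 7 ≡ 13. → (13, 13)
4G: (13, 13) + (26, 21). λ = (21 - 13)/(26 - 13) ≡ 8/13 mod 31. 13⁻¹ ≡ 12 (mod 31), so λ ≡ 3.
  x = λ² - 13 - 26 = 9 - 39 ≡ 1; y = λ·(13 - 1) - 13 ≡ 23. → (1, 23)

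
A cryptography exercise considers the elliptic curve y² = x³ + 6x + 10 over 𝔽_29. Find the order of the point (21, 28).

2P: tangent at (21, 28): λ = (3·21² + 6)/(2·28) ≡ 24/27. 27⁻¹ ≡ 14 (mod 29), so λ ≡ 24·14 ≡ 17.
  x = λ² - 21 - 21 = 289 - 42 ≡ 15; y = λ·(21 - 15) - 28 ≡ 16. → (15, 16)
3P: (15, 16) + (21, 28). λ = (28 - 16)/(21 - 15) ≡ 12/6 mod 29. 6⁻¹ ≡ 5 (mod 29) since 6·5 = 30 ≡ 1, so λ ≡ 2.
  x = λ² - 15 - 21 = 4 - 36 ≡ 26; y = λ·(15 - 26) - 16 ≡ 20. → (26, 20)
4P: (26, 20) + (21, 28). λ = (28 - 20)/(21 - 26) ≡ 8/24 mod 29. 24⁻¹ ≡ 23 (mod 29) since 24·23 = 552 ≡ 1, so λ ≡ 10.
  x = λ² - 26 - 21 = 100 - 47 ≡ 24; y = λ·(26 - 24) - 20 ≡ 0. → (24, 0)
5P: (24, 0) + (21, 28). λ = (28 - 0)/(21 - 24) ≡ 28/26 mod 29. 26⁻¹ ≡ 19 (mod 29) since 26·19 = 494 ≡ 1, so λ ≡ 10.
  x = λ² - 24 - 21 = 100 - 45 ≡ 26; y = λ·(24 - 26) - 0 ≡ 9. → (26, 9)
6P: (26, 9) + (21, 28). λ = (28 - 9)/(21 - 26) ≡ 19/24 mod 29. 24⁻¹ ≡ 23 (mod 29), so λ ≡ 2.
  x = λ² - 26 - 21 = 4 - 47 ≡ 15; y = λ·(26 - 15) - 9 ≡ 13. → (15, 13)
7P: (15, 13) + (21, 28). λ = (28 - 13)/(21 - 15) ≡ 15/6 mod 29. 6⁻¹ ≡ 5 (mod 29), so λ ≡ 17.
  x = λ² - 15 - 21 = 289 - 36 ≡ 21; y = λ·(15 - 21) - 13 ≡ 1. → (21, 1)
8P: (21, 1) + (21, 28): same x and y₁ ≡ -y₂, so the sum is O.
8P = O, so the order is 8.

8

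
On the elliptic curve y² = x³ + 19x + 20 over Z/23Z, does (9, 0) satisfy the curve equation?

y² = 0² ≡ 0; x³ + 19x + 20 = 920 ≡ 0 (mod 23). 0 = 0.

yes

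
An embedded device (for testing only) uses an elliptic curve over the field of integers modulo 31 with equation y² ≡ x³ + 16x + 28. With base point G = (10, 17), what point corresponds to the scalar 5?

Repeated addition: build up to 5G.
2G: tangent at (10, 17): λ = (3·10² + 16)/(2·17) ≡ 6/3. 3⁻¹ ≡ 21 (mod 31), so λ ≡ 6·21 ≡ 2.
  x = λ² - 10 - 10 = 4 - 20 ≡ 15; y = λ·(10 - 15) - 17 ≡ 4. → (15, 4)
3G: (15, 4) + (10, 17). λ = (17 - 4)/(10 - 15) ≡ 13/26 mod 31. 26⁻¹ ≡ 6 (mod 31), so λ ≡ 16.
  x = λ² - 15 - 10 = 256 - 25 ≡ 14; y = λ·(15 - 14) - 4 ≡ 12. → (14, 12)
4G: (14, 12) + (10, 17). λ = (17 - 12)/(10 - 14) ≡ 5/27 mod 31. 27⁻¹ ≡ 23 (mod 31) since 27·23 = 621 ≡ 1, so λ ≡ 22.
  x = λ² - 14 - 10 = 484 - 24 ≡ 26; y = λ·(14 - 26) - 12 ≡ 3. → (26, 3)
5G: (26, 3) + (10, 17). λ = (17 - 3)/(10 - 26) ≡ 14/15 mod 31. 15⁻¹ ≡ 29 (mod 31), so λ ≡ 3.
  x = λ² - 26 - 10 = 9 - 36 ≡ 4; y = λ·(26 - 4) - 3 ≡ 1. → (4, 1)

(4, 1)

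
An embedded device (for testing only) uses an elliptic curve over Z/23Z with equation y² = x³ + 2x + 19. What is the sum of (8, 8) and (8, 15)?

The two points share x = 8 and their y-coordinates satisfy 8 + 15 ≡ 0 (mod 23), so they are inverses. Their sum is ∞.

O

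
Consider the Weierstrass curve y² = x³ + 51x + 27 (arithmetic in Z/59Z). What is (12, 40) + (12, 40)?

tangent at (12, 40): λ = (3·12² + 51)/(2·40) ≡ 11/21. 21⁻¹ ≡ 45 (mod 59), so λ ≡ 11·45 ≡ 23.
  x = λ² - 12 - 12 = 529 - 24 ≡ 33; y = λ·(12 - 33) - 40 ≡ 8. → (33, 8)

(33, 8)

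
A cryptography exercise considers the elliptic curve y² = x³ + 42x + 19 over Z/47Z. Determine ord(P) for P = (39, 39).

2P: tangent at (39, 39): λ = (3·39² + 42)/(2·39) ≡ 46/31. 31⁻¹ ≡ 44 (mod 47), so λ ≡ 46·44 ≡ 3.
  x = λ² - 39 - 39 = 9 - 78 ≡ 25; y = λ·(39 - 25) - 39 ≡ 3. → (25, 3)
3P: (25, 3) + (39, 39). λ = (39 - 3)/(39 - 25) ≡ 36/14 mod 47. 14⁻¹ ≡ 37 (mod 47), so λ ≡ 16.
  x = λ² - 25 - 39 = 256 - 64 ≡ 4; y = λ·(25 - 4) - 3 ≡ 4. → (4, 4)
4P: (4, 4) + (39, 39). λ = (39 - 4)/(39 - 4) ≡ 35/35 mod 47. 35⁻¹ ≡ 43 (mod 47) since 35·43 = 1505 ≡ 1, so λ ≡ 1.
  x = λ² - 4 - 39 = 1 - 43 ≡ 5; y = λ·(4 - 5) - 4 ≡ 42. → (5, 42)
5P: (5, 42) + (39, 39). λ = (39 - 42)/(39 - 5) ≡ 44/34 mod 47. 34⁻¹ ≡ 18 (mod 47) since 34·18 = 612 ≡ 1, so λ ≡ 40.
  x = λ² - 5 - 39 = 1600 - 44 ≡ 5; y = λ·(5 - 5) - 42 ≡ 5. → (5, 5)
6P: (5, 5) + (39, 39). λ = (39 - 5)/(39 - 5) ≡ 34/34 mod 47. 34⁻¹ ≡ 18 (mod 47), so λ ≡ 1.
  x = λ² - 5 - 39 = 1 - 44 ≡ 4; y = λ·(5 - 4) - 5 ≡ 43. → (4, 43)
7P: (4, 43) + (39, 39). λ = (39 - 43)/(39 - 4) ≡ 43/35 mod 47. 35⁻¹ ≡ 43 (mod 47), so λ ≡ 16.
  x = λ² - 4 - 39 = 256 - 43 ≡ 25; y = λ·(4 - 25) - 43 ≡ 44. → (25, 44)
8P: (25, 44) + (39, 39). λ = (39 - 44)/(39 - 25) ≡ 42/14 mod 47. 14⁻¹ ≡ 37 (mod 47) since 14·37 = 518 ≡ 1, so λ ≡ 3.
  x = λ² - 25 - 39 = 9 - 64 ≡ 39; y = λ·(25 - 39) - 44 ≡ 8. → (39, 8)
9P: (39, 8) + (39, 39): same x and y₁ ≡ -y₂, so the sum is 𝒪.
9P = 𝒪, so the order is 9.

9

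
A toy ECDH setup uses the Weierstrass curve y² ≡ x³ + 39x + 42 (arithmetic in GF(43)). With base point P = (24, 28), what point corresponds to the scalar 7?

Double-and-add on 7 = (111)₂. Start with P = (24, 28) for the leading 1-bit.
double: tangent at (24, 28): λ = (3·24² + 39)/(2·28) ≡ 4/13. 13⁻¹ ≡ 10 (mod 43), so λ ≡ 4·10 ≡ 40.
  x = λ² - 24 - 24 = 1600 - 48 ≡ 4; y = λ·(24 - 4) - 28 ≡ 41. → (4, 41)
add P: (4, 41) + (24, 28). λ = (28 - 41)/(24 - 4) ≡ 30/20 mod 43. 20⁻¹ ≡ 28 (mod 43), so λ ≡ 23.
  x = λ² - 4 - 24 = 529 - 28 ≡ 28; y = λ·(4 - 28) - 41 ≡ 9. → (28, 9)
double: tangent at (28, 9): λ = (3·28² + 39)/(2·9) ≡ 26/18. 18⁻¹ ≡ 12 (mod 43) since 18·12 = 216 ≡ 1, so λ ≡ 26·12 ≡ 11.
  x = λ² - 28 - 28 = 121 - 56 ≡ 22; y = λ·(28 - 22) - 9 ≡ 14. → (22, 14)
add P: (22, 14) + (24, 28). λ = (28 - 14)/(24 - 22) ≡ 14/2 mod 43. 2⁻¹ ≡ 22 (mod 43) since 2·22 = 44 ≡ 1, so λ ≡ 7.
  x = λ² - 22 - 24 = 49 - 46 ≡ 3; y = λ·(22 - 3) - 14 ≡ 33. → (3, 33)

(3, 33)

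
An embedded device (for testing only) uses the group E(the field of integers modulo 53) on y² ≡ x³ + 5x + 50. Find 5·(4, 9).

Write G = (4, 9).
Double-and-add on 5 = (101)₂. Start with G = (4, 9) for the leading 1-bit.
double: tangent at (4, 9): λ = (3·4² + 5)/(2·9) ≡ 0/18. 18⁻¹ ≡ 3 (mod 53), so λ ≡ 0·3 ≡ 0.
  x = λ² - 4 - 4 = 0 - 8 ≡ 45; y = λ·(4 - 45) - 9 ≡ 44. → (45, 44)
double: tangent at (45, 44): λ = (3·45² + 5)/(2·44) ≡ 38/35. 35⁻¹ ≡ 50 (mod 53), so λ ≡ 38·50 ≡ 45.
  x = λ² - 45 - 45 = 2025 - 90 ≡ 27; y = λ·(45 - 27) - 44 ≡ 24. → (27, 24)
add G: (27, 24) + (4, 9). λ = (9 - 24)/(4 - 27) ≡ 38/30 mod 53. 30⁻¹ ≡ 23 (mod 53) since 30·23 = 690 ≡ 1, so λ ≡ 26.
  x = λ² - 27 - 4 = 676 - 31 ≡ 9; y = λ·(27 - 9) - 24 ≡ 20. → (9, 20)

(9, 20)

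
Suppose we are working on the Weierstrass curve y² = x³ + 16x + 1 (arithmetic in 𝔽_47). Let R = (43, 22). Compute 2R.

(14, 33)

tangent at (43, 22): λ = (3·43² + 16)/(2·22) ≡ 17/44. 44⁻¹ ≡ 31 (mod 47) since 44·31 = 1364 ≡ 1, so λ ≡ 17·31 ≡ 10.
  x = λ² - 43 - 43 = 100 - 86 ≡ 14; y = λ·(43 - 14) - 22 ≡ 33. → (14, 33)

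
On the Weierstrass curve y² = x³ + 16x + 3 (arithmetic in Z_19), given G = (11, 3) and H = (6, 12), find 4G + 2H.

First 4G:
Double-and-add on 4 = (100)₂. Start with G = (11, 3) for the leading 1-bit.
double: tangent at (11, 3): λ = (3·11² + 16)/(2·3) ≡ 18/6. 6⁻¹ ≡ 16 (mod 19) since 6·16 = 96 ≡ 1, so λ ≡ 18·16 ≡ 3.
  x = λ² - 11 - 11 = 9 - 22 ≡ 6; y = λ·(11 - 6) - 3 ≡ 12. → (6, 12)
double: tangent at (6, 12): λ = (3·6² + 16)/(2·12) ≡ 10/5. 5⁻¹ ≡ 4 (mod 19) since 5·4 = 20 ≡ 1, so λ ≡ 10·4 ≡ 2.
  x = λ² - 6 - 6 = 4 - 12 ≡ 11; y = λ·(6 - 11) - 12 ≡ 16. → (11, 16)
4G = (11, 16).
Next 2H:
Repeated addition: build up to 2H.
2H: tangent at (6, 12): λ = (3·6² + 16)/(2·12) ≡ 10/5. 5⁻¹ ≡ 4 (mod 19), so λ ≡ 10·4 ≡ 2.
  x = λ² - 6 - 6 = 4 - 12 ≡ 11; y = λ·(6 - 11) - 12 ≡ 16. → (11, 16)
2H = (11, 16).
Finally 4G + 2H:
tangent at (11, 16): λ = (3·11² + 16)/(2·16) ≡ 18/13. 13⁻¹ ≡ 3 (mod 19), so λ ≡ 18·3 ≡ 16.
  x = λ² - 11 - 11 = 256 - 22 ≡ 6; y = λ·(11 - 6) - 16 ≡ 7. → (6, 7)

(6, 7)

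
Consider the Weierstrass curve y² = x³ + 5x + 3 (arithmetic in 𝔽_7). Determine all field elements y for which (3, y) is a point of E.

x³ + 5x + 3 = 45 ≡ 3 (mod 7).
3 is a non-residue mod 7; no y exists.

none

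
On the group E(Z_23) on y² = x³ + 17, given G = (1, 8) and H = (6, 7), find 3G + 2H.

(17, 10)

First 3G:
Repeated addition: build up to 3G.
2G: tangent at (1, 8): λ = (3·1² + 0)/(2·8) ≡ 3/16. 16⁻¹ ≡ 13 (mod 23), so λ ≡ 3·13 ≡ 16.
  x = λ² - 1 - 1 = 256 - 2 ≡ 1; y = λ·(1 - 1) - 8 ≡ 15. → (1, 15)
3G: (1, 15) + (1, 8): same x and y₁ ≡ -y₂, so the sum is 𝒪.
3G = 𝒪.
Next 2H:
Repeated addition: build up to 2H.
2H: tangent at (6, 7): λ = (3·6² + 0)/(2·7) ≡ 16/14. 14⁻¹ ≡ 5 (mod 23), so λ ≡ 16·5 ≡ 11.
  x = λ² - 6 - 6 = 121 - 12 ≡ 17; y = λ·(6 - 17) - 7 ≡ 10. → (17, 10)
2H = (17, 10).
Finally 3G + 2H:
𝒪 + (17, 10) = (17, 10) (identity).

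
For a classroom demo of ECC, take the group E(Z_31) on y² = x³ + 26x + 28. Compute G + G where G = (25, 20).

(14, 6)

tangent at (25, 20): λ = (3·25² + 26)/(2·20) ≡ 10/9. 9⁻¹ ≡ 7 (mod 31) since 9·7 = 63 ≡ 1, so λ ≡ 10·7 ≡ 8.
  x = λ² - 25 - 25 = 64 - 50 ≡ 14; y = λ·(25 - 14) - 20 ≡ 6. → (14, 6)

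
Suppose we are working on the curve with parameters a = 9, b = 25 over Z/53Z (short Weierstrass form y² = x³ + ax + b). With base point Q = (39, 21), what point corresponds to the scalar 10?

O

Repeated addition: build up to 10Q.
2Q: tangent at (39, 21): λ = (3·39² + 9)/(2·21) ≡ 14/42. 42⁻¹ ≡ 24 (mod 53) since 42·24 = 1008 ≡ 1, so λ ≡ 14·24 ≡ 18.
  x = λ² - 39 - 39 = 324 - 78 ≡ 34; y = λ·(39 - 34) - 21 ≡ 16. → (34, 16)
3Q: (34, 16) + (39, 21). λ = (21 - 16)/(39 - 34) ≡ 5/5 mod 53. 5⁻¹ ≡ 32 (mod 53), so λ ≡ 1.
  x = λ² - 34 - 39 = 1 - 73 ≡ 34; y = λ·(34 - 34) - 16 ≡ 37. → (34, 37)
4Q: (34, 37) + (39, 21). λ = (21 - 37)/(39 - 34) ≡ 37/5 mod 53. 5⁻¹ ≡ 32 (mod 53) since 5·32 = 160 ≡ 1, so λ ≡ 18.
  x = λ² - 34 - 39 = 324 - 73 ≡ 39; y = λ·(34 - 39) - 37 ≡ 32. → (39, 32)
5Q: (39, 32) + (39, 21): same x and y₁ ≡ -y₂, so the sum is O.
6Q: O + (39, 21) = (39, 21) (identity).
7Q: tangent at (39, 21): λ = (3·39² + 9)/(2·21) ≡ 14/42. 42⁻¹ ≡ 24 (mod 53), so λ ≡ 14·24 ≡ 18.
  x = λ² - 39 - 39 = 324 - 78 ≡ 34; y = λ·(39 - 34) - 21 ≡ 16. → (34, 16)
8Q: (34, 16) + (39, 21). λ = (21 - 16)/(39 - 34) ≡ 5/5 mod 53. 5⁻¹ ≡ 32 (mod 53) since 5·32 = 160 ≡ 1, so λ ≡ 1.
  x = λ² - 34 - 39 = 1 - 73 ≡ 34; y = λ·(34 - 34) - 16 ≡ 37. → (34, 37)
9Q: (34, 37) + (39, 21). λ = (21 - 37)/(39 - 34) ≡ 37/5 mod 53. 5⁻¹ ≡ 32 (mod 53), so λ ≡ 18.
  x = λ² - 34 - 39 = 324 - 73 ≡ 39; y = λ·(34 - 39) - 37 ≡ 32. → (39, 32)
10Q: (39, 32) + (39, 21): same x and y₁ ≡ -y₂, so the sum is O.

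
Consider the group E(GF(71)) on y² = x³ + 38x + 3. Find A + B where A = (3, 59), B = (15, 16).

(3, 59) + (15, 16). λ = (16 - 59)/(15 - 3) ≡ 28/12 mod 71. 12⁻¹ ≡ 6 (mod 71) since 12·6 = 72 ≡ 1, so λ ≡ 26.
  x = λ² - 3 - 15 = 676 - 18 ≡ 19; y = λ·(3 - 19) - 59 ≡ 22. → (19, 22)

(19, 22)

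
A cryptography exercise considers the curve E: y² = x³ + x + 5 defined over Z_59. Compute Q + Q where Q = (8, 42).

(52, 3)

tangent at (8, 42): λ = (3·8² + 1)/(2·42) ≡ 16/25. 25⁻¹ ≡ 26 (mod 59) since 25·26 = 650 ≡ 1, so λ ≡ 16·26 ≡ 3.
  x = λ² - 8 - 8 = 9 - 16 ≡ 52; y = λ·(8 - 52) - 42 ≡ 3. → (52, 3)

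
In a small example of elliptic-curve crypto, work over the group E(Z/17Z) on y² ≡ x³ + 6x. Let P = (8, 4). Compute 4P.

Repeated addition: build up to 4P.
2P: tangent at (8, 4): λ = (3·8² + 6)/(2·4) ≡ 11/8. 8⁻¹ ≡ 15 (mod 17) since 8·15 = 120 ≡ 1, so λ ≡ 11·15 ≡ 12.
  x = λ² - 8 - 8 = 144 - 16 ≡ 9; y = λ·(8 - 9) - 4 ≡ 1. → (9, 1)
3P: (9, 1) + (8, 4). λ = (4 - 1)/(8 - 9) ≡ 3/16 mod 17. 16⁻¹ ≡ 16 (mod 17) since 16·16 = 256 ≡ 1, so λ ≡ 14.
  x = λ² - 9 - 8 = 196 - 17 ≡ 9; y = λ·(9 - 9) - 1 ≡ 16. → (9, 16)
4P: (9, 16) + (8, 4). λ = (4 - 16)/(8 - 9) ≡ 5/16 mod 17. 16⁻¹ ≡ 16 (mod 17) since 16·16 = 256 ≡ 1, so λ ≡ 12.
  x = λ² - 9 - 8 = 144 - 17 ≡ 8; y = λ·(9 - 8) - 16 ≡ 13. → (8, 13)

(8, 13)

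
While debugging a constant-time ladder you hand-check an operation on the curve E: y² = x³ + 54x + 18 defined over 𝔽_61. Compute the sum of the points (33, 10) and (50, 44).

(43, 31)

(33, 10) + (50, 44). λ = (44 - 10)/(50 - 33) ≡ 34/17 mod 61. 17⁻¹ ≡ 18 (mod 61) since 17·18 = 306 ≡ 1, so λ ≡ 2.
  x = λ² - 33 - 50 = 4 - 83 ≡ 43; y = λ·(33 - 43) - 10 ≡ 31. → (43, 31)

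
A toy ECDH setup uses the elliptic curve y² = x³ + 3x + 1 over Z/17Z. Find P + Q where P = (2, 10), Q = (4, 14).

(2, 10) + (4, 14). λ = (14 - 10)/(4 - 2) ≡ 4/2 mod 17. 2⁻¹ ≡ 9 (mod 17), so λ ≡ 2.
  x = λ² - 2 - 4 = 4 - 6 ≡ 15; y = λ·(2 - 15) - 10 ≡ 15. → (15, 15)

(15, 15)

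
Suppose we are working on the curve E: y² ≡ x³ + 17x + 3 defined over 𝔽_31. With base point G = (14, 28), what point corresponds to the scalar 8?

(17, 11)

Repeated addition: build up to 8G.
2G: tangent at (14, 28): λ = (3·14² + 17)/(2·28) ≡ 16/25. 25⁻¹ ≡ 5 (mod 31), so λ ≡ 16·5 ≡ 18.
  x = λ² - 14 - 14 = 324 - 28 ≡ 17; y = λ·(14 - 17) - 28 ≡ 11. → (17, 11)
3G: (17, 11) + (14, 28). λ = (28 - 11)/(14 - 17) ≡ 17/28 mod 31. 28⁻¹ ≡ 10 (mod 31), so λ ≡ 15.
  x = λ² - 17 - 14 = 225 - 31 ≡ 8; y = λ·(17 - 8) - 11 ≡ 0. → (8, 0)
4G: (8, 0) + (14, 28). λ = (28 - 0)/(14 - 8) ≡ 28/6 mod 31. 6⁻¹ ≡ 26 (mod 31) since 6·26 = 156 ≡ 1, so λ ≡ 15.
  x = λ² - 8 - 14 = 225 - 22 ≡ 17; y = λ·(8 - 17) - 0 ≡ 20. → (17, 20)
5G: (17, 20) + (14, 28). λ = (28 - 20)/(14 - 17) ≡ 8/28 mod 31. 28⁻¹ ≡ 10 (mod 31), so λ ≡ 18.
  x = λ² - 17 - 14 = 324 - 31 ≡ 14; y = λ·(17 - 14) - 20 ≡ 3. → (14, 3)
6G: (14, 3) + (14, 28): same x and y₁ ≡ -y₂, so the sum is O.
7G: O + (14, 28) = (14, 28) (identity).
8G: tangent at (14, 28): λ = (3·14² + 17)/(2·28) ≡ 16/25. 25⁻¹ ≡ 5 (mod 31), so λ ≡ 16·5 ≡ 18.
  x = λ² - 14 - 14 = 324 - 28 ≡ 17; y = λ·(14 - 17) - 28 ≡ 11. → (17, 11)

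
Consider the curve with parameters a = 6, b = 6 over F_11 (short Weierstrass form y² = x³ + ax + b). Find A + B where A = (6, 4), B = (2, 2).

(6, 7)

(6, 4) + (2, 2). λ = (2 - 4)/(2 - 6) ≡ 9/7 mod 11. 7⁻¹ ≡ 8 (mod 11), so λ ≡ 6.
  x = λ² - 6 - 2 = 36 - 8 ≡ 6; y = λ·(6 - 6) - 4 ≡ 7. → (6, 7)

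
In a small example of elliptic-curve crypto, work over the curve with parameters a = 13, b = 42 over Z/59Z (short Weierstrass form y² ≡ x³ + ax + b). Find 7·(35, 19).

(51, 4)

Write Q = (35, 19).
Double-and-add on 7 = (111)₂. Start with Q = (35, 19) for the leading 1-bit.
double: tangent at (35, 19): λ = (3·35² + 13)/(2·19) ≡ 30/38. 38⁻¹ ≡ 14 (mod 59), so λ ≡ 30·14 ≡ 7.
  x = λ² - 35 - 35 = 49 - 70 ≡ 38; y = λ·(35 - 38) - 19 ≡ 19. → (38, 19)
add Q: (38, 19) + (35, 19). λ = (19 - 19)/(35 - 38) ≡ 0/56 mod 59. 56⁻¹ ≡ 39 (mod 59), so λ ≡ 0.
  x = λ² - 38 - 35 = 0 - 73 ≡ 45; y = λ·(38 - 45) - 19 ≡ 40. → (45, 40)
double: tangent at (45, 40): λ = (3·45² + 13)/(2·40) ≡ 11/21. 21⁻¹ ≡ 45 (mod 59), so λ ≡ 11·45 ≡ 23.
  x = λ² - 45 - 45 = 529 - 90 ≡ 26; y = λ·(45 - 26) - 40 ≡ 43. → (26, 43)
add Q: (26, 43) + (35, 19). λ = (19 - 43)/(35 - 26) ≡ 35/9 mod 59. 9⁻¹ ≡ 46 (mod 59) since 9·46 = 414 ≡ 1, so λ ≡ 17.
  x = λ² - 26 - 35 = 289 - 61 ≡ 51; y = λ·(26 - 51) - 43 ≡ 4. → (51, 4)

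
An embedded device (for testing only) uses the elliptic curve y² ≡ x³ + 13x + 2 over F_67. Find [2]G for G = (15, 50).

tangent at (15, 50): λ = (3·15² + 13)/(2·50) ≡ 18/33. 33⁻¹ ≡ 65 (mod 67), so λ ≡ 18·65 ≡ 31.
  x = λ² - 15 - 15 = 961 - 30 ≡ 60; y = λ·(15 - 60) - 50 ≡ 29. → (60, 29)

(60, 29)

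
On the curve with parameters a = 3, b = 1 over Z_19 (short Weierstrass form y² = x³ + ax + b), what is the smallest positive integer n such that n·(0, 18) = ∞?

2P: tangent at (0, 18): λ = (3·0² + 3)/(2·18) ≡ 3/17. 17⁻¹ ≡ 9 (mod 19), so λ ≡ 3·9 ≡ 8.
  x = λ² - 0 - 0 = 64 - 0 ≡ 7; y = λ·(0 - 7) - 18 ≡ 2. → (7, 2)
3P: (7, 2) + (0, 18). λ = (18 - 2)/(0 - 7) ≡ 16/12 mod 19. 12⁻¹ ≡ 8 (mod 19), so λ ≡ 14.
  x = λ² - 7 - 0 = 196 - 7 ≡ 18; y = λ·(7 - 18) - 2 ≡ 15. → (18, 15)
4P: (18, 15) + (0, 18). λ = (18 - 15)/(0 - 18) ≡ 3/1 mod 19. 1⁻¹ ≡ 1 (mod 19), so λ ≡ 3.
  x = λ² - 18 - 0 = 9 - 18 ≡ 10; y = λ·(18 - 10) - 15 ≡ 9. → (10, 9)
5P: (10, 9) + (0, 18). λ = (18 - 9)/(0 - 10) ≡ 9/9 mod 19. 9⁻¹ ≡ 17 (mod 19), so λ ≡ 1.
  x = λ² - 10 - 0 = 1 - 10 ≡ 10; y = λ·(10 - 10) - 9 ≡ 10. → (10, 10)
6P: (10, 10) + (0, 18). λ = (18 - 10)/(0 - 10) ≡ 8/9 mod 19. 9⁻¹ ≡ 17 (mod 19), so λ ≡ 3.
  x = λ² - 10 - 0 = 9 - 10 ≡ 18; y = λ·(10 - 18) - 10 ≡ 4. → (18, 4)
7P: (18, 4) + (0, 18). λ = (18 - 4)/(0 - 18) ≡ 14/1 mod 19. 1⁻¹ ≡ 1 (mod 19) since 1·1 = 1 ≡ 1, so λ ≡ 14.
  x = λ² - 18 - 0 = 196 - 18 ≡ 7; y = λ·(18 - 7) - 4 ≡ 17. → (7, 17)
8P: (7, 17) + (0, 18). λ = (18 - 17)/(0 - 7) ≡ 1/12 mod 19. 12⁻¹ ≡ 8 (mod 19) since 12·8 = 96 ≡ 1, so λ ≡ 8.
  x = λ² - 7 - 0 = 64 - 7 ≡ 0; y = λ·(7 - 0) - 17 ≡ 1. → (0, 1)
9P: (0, 1) + (0, 18): same x and y₁ ≡ -y₂, so the sum is ∞.
9P = ∞, so the order is 9.

9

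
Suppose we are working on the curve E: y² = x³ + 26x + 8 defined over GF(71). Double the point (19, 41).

tangent at (19, 41): λ = (3·19² + 26)/(2·41) ≡ 44/11. 11⁻¹ ≡ 13 (mod 71), so λ ≡ 44·13 ≡ 4.
  x = λ² - 19 - 19 = 16 - 38 ≡ 49; y = λ·(19 - 49) - 41 ≡ 52. → (49, 52)

(49, 52)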